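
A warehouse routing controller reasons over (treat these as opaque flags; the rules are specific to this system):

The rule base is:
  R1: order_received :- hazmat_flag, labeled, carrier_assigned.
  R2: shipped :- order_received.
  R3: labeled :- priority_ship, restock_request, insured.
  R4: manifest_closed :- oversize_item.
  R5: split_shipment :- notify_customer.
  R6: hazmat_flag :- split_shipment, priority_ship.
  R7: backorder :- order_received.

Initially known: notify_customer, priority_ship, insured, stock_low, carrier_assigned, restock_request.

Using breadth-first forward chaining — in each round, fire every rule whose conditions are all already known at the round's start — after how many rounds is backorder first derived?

Round 1 fires R3, R5, giving labeled, split_shipment.
Round 2 fires R6, giving hazmat_flag.
Round 3 fires R1, giving order_received.
Round 4 fires R2, R7, giving shipped, backorder.
backorder first appears in round 4.

4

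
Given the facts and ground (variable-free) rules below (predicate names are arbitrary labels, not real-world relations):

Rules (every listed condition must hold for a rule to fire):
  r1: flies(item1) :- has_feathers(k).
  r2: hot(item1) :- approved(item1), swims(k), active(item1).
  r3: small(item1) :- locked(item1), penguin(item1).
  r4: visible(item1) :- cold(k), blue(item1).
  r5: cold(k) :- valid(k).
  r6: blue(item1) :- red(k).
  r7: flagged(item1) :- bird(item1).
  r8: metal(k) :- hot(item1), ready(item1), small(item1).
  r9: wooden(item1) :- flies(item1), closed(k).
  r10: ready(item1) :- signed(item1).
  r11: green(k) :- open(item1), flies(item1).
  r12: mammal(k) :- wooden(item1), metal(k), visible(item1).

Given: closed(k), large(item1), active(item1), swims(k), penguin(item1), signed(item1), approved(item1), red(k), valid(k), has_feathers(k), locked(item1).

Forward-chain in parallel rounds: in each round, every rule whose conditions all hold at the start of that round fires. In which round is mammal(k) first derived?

Round 1: r1 [flies(item1) :- has_feathers(k).]; r2 [hot(item1) :- approved(item1), swims(k), active(item1).]; r3 [small(item1) :- locked(item1), penguin(item1).]; r5 [cold(k) :- valid(k).]; r6 [blue(item1) :- red(k).]; r10 [ready(item1) :- signed(item1).]. New: flies(item1), hot(item1), small(item1), cold(k), blue(item1), ready(item1).
Round 2: r4 [visible(item1) :- cold(k), blue(item1).]; r8 [metal(k) :- hot(item1), ready(item1), small(item1).]; r9 [wooden(item1) :- flies(item1), closed(k).]. New: visible(item1), metal(k), wooden(item1).
Round 3: r12 [mammal(k) :- wooden(item1), metal(k), visible(item1).]. New: mammal(k).
mammal(k) first appears in round 3.

3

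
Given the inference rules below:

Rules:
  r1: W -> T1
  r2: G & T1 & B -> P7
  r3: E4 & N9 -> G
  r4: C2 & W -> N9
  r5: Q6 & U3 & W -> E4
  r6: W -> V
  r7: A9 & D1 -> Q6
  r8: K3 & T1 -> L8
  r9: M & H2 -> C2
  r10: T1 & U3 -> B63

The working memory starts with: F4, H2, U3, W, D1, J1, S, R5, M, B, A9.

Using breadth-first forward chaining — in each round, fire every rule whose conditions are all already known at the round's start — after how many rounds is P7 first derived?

4

Round 1 fires r1, r6, r7, r9, giving T1, V, Q6, C2.
Round 2 fires r4, r5, r10, giving N9, E4, B63.
Round 3 fires r3, giving G.
Round 4 fires r2, giving P7.
P7 first appears in round 4.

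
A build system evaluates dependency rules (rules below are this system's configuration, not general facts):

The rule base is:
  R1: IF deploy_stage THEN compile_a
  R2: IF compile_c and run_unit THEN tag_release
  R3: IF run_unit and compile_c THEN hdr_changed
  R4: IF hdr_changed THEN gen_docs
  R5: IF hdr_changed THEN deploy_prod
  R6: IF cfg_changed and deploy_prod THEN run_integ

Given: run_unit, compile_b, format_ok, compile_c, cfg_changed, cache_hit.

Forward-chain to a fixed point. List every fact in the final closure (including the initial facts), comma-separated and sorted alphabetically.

cache_hit, cfg_changed, compile_b, compile_c, deploy_prod, format_ok, gen_docs, hdr_changed, run_integ, run_unit, tag_release

Round 1 — R2, R3, derive tag_release, hdr_changed.
Round 2 — R4, R5, derive gen_docs, deploy_prod.
Round 3 — R6, derive run_integ.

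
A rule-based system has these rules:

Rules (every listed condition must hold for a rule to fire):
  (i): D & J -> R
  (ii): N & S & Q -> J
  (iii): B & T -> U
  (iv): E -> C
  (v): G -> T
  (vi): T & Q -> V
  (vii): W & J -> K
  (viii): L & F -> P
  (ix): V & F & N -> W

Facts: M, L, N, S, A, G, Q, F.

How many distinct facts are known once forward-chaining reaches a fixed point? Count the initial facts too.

Round 1: (ii) [N & S & Q -> J]; (v) [G -> T]; (viii) [L & F -> P]. New: J, T, P.
Round 2: (vi) [T & Q -> V]. New: V.
Round 3: (ix) [V & F & N -> W]. New: W.
Round 4: (vii) [W & J -> K]. New: K.
Closure: {A, F, G, J, K, L, M, N, P, Q, S, T, V, W} — 14 facts.

14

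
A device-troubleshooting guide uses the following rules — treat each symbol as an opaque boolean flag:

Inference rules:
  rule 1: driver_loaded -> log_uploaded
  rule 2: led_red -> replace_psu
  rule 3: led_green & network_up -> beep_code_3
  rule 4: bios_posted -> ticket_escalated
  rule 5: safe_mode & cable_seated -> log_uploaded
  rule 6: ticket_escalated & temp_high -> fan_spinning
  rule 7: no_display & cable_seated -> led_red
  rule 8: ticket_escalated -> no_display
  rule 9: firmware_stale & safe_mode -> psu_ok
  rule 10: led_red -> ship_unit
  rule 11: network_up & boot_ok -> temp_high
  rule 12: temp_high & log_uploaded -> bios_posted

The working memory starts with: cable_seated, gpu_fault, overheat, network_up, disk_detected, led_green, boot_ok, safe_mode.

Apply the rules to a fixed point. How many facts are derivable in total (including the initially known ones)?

[1] rule 3 [led_green & network_up -> beep_code_3]; rule 5 [safe_mode & cable_seated -> log_uploaded]; rule 11 [network_up & boot_ok -> temp_high]. ⇒ new: beep_code_3, log_uploaded, temp_high.
[2] rule 12 [temp_high & log_uploaded -> bios_posted]. ⇒ new: bios_posted.
[3] rule 4 [bios_posted -> ticket_escalated]. ⇒ new: ticket_escalated.
[4] rule 6 [ticket_escalated & temp_high -> fan_spinning]; rule 8 [ticket_escalated -> no_display]. ⇒ new: fan_spinning, no_display.
[5] rule 7 [no_display & cable_seated -> led_red]. ⇒ new: led_red.
[6] rule 2 [led_red -> replace_psu]; rule 10 [led_red -> ship_unit]. ⇒ new: replace_psu, ship_unit.
Closure: {beep_code_3, bios_posted, boot_ok, cable_seated, disk_detected, fan_spinning, gpu_fault, led_green, led_red, log_uploaded, network_up, no_display, overheat, replace_psu, safe_mode, ship_unit, temp_high, ticket_escalated} — 18 facts.

18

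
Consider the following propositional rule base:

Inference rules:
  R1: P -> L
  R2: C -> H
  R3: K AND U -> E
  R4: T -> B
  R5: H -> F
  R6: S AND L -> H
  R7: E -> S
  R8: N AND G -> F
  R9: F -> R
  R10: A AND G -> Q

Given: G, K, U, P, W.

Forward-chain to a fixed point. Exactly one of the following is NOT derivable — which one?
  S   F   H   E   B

Round 1 — R1, R3, derive L, E.
Round 2 — R7, derive S.
Round 3 — R6, derive H.
Round 4 — R5, derive F.
Round 5 — R9, derive R.
Derived: E (round 1), F (round 4), S (round 2), H (round 3). B never appears in any round.

B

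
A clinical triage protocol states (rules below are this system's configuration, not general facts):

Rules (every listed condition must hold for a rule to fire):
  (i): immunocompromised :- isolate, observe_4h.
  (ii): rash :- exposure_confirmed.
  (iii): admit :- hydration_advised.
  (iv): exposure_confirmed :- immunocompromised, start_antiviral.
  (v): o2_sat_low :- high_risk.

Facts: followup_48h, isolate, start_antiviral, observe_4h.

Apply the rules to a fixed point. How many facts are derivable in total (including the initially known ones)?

Round 1: (i) [immunocompromised :- isolate, observe_4h.]. Adds immunocompromised.
Round 2: (iv) [exposure_confirmed :- immunocompromised, start_antiviral.]. Adds exposure_confirmed.
Round 3: (ii) [rash :- exposure_confirmed.]. Adds rash.
Closure: {exposure_confirmed, followup_48h, immunocompromised, isolate, observe_4h, rash, start_antiviral} — 7 facts.

7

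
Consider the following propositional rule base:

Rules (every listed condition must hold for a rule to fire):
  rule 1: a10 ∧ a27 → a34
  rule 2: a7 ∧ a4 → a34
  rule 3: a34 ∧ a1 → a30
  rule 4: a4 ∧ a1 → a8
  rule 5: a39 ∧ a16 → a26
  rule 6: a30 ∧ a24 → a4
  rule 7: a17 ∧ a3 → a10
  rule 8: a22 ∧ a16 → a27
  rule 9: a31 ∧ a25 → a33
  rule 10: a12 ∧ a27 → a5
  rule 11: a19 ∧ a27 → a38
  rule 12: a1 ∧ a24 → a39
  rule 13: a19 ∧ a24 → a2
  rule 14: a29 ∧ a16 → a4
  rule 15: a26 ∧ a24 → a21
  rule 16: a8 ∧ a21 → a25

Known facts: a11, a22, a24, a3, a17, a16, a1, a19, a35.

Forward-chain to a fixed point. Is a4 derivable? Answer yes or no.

yes

Round 1 — rule 7, rule 8, rule 12, rule 13, derive a10, a27, a39, a2.
Round 2 — rule 1, rule 5, rule 11, derive a34, a26, a38.
Round 3 — rule 3, rule 15, derive a30, a21.
Round 4 — rule 6, derive a4.
Round 5 — rule 4, derive a8.
Round 6 — rule 16, derive a25.
a4 appears in round 4, so it is derivable.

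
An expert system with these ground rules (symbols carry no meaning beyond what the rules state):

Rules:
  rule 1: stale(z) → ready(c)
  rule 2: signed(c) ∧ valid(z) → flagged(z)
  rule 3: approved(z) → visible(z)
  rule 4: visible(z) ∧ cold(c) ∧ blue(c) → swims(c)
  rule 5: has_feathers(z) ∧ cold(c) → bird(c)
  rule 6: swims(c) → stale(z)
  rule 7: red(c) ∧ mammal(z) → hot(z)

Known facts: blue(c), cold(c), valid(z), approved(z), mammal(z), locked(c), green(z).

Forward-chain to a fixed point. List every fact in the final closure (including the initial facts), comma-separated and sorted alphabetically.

[1] rule 3 [approved(z) → visible(z)]. ⇒ new: visible(z).
[2] rule 4 [visible(z) ∧ cold(c) ∧ blue(c) → swims(c)]. ⇒ new: swims(c).
[3] rule 6 [swims(c) → stale(z)]. ⇒ new: stale(z).
[4] rule 1 [stale(z) → ready(c)]. ⇒ new: ready(c).

approved(z), blue(c), cold(c), green(z), locked(c), mammal(z), ready(c), stale(z), swims(c), valid(z), visible(z)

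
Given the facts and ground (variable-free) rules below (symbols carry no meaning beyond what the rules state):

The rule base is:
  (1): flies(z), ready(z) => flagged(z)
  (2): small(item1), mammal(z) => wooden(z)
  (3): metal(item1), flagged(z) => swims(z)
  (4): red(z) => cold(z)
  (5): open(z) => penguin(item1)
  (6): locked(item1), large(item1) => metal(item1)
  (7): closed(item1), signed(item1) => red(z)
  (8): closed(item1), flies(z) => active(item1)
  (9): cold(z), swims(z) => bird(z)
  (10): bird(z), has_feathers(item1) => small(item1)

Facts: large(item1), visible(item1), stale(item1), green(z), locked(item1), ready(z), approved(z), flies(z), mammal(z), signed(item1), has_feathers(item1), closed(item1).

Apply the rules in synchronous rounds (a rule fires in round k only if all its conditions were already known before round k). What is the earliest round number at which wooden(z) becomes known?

[1] (1) [flies(z), ready(z) => flagged(z)]; (6) [locked(item1), large(item1) => metal(item1)]; (7) [closed(item1), signed(item1) => red(z)]; (8) [closed(item1), flies(z) => active(item1)]. ⇒ new: flagged(z), metal(item1), red(z), active(item1).
[2] (3) [metal(item1), flagged(z) => swims(z)]; (4) [red(z) => cold(z)]. ⇒ new: swims(z), cold(z).
[3] (9) [cold(z), swims(z) => bird(z)]. ⇒ new: bird(z).
[4] (10) [bird(z), has_feathers(item1) => small(item1)]. ⇒ new: small(item1).
[5] (2) [small(item1), mammal(z) => wooden(z)]. ⇒ new: wooden(z).
wooden(z) first appears in round 5.

5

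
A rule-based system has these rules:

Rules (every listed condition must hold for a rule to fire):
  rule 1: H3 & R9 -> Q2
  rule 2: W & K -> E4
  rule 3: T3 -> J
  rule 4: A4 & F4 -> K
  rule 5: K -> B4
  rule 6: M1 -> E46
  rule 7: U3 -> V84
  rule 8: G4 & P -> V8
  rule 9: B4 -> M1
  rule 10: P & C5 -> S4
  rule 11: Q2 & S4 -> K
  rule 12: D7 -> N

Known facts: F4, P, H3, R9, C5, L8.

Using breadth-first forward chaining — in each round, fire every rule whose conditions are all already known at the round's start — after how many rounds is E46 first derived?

Round 1 — rule 1, rule 10, derive Q2, S4.
Round 2 — rule 11, derive K.
Round 3 — rule 5, derive B4.
Round 4 — rule 9, derive M1.
Round 5 — rule 6, derive E46.
E46 first appears in round 5.

5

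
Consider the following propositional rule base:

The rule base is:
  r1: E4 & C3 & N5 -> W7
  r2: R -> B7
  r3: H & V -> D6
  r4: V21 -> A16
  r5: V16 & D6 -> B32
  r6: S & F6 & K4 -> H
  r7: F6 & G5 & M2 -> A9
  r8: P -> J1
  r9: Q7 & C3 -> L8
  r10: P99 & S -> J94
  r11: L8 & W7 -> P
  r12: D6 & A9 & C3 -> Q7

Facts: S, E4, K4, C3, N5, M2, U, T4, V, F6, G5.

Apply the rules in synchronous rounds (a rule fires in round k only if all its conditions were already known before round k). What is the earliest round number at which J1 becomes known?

Round 1 — r1, r6, r7, derive W7, H, A9.
Round 2 — r3, derive D6.
Round 3 — r12, derive Q7.
Round 4 — r9, derive L8.
Round 5 — r11, derive P.
Round 6 — r8, derive J1.
J1 first appears in round 6.

6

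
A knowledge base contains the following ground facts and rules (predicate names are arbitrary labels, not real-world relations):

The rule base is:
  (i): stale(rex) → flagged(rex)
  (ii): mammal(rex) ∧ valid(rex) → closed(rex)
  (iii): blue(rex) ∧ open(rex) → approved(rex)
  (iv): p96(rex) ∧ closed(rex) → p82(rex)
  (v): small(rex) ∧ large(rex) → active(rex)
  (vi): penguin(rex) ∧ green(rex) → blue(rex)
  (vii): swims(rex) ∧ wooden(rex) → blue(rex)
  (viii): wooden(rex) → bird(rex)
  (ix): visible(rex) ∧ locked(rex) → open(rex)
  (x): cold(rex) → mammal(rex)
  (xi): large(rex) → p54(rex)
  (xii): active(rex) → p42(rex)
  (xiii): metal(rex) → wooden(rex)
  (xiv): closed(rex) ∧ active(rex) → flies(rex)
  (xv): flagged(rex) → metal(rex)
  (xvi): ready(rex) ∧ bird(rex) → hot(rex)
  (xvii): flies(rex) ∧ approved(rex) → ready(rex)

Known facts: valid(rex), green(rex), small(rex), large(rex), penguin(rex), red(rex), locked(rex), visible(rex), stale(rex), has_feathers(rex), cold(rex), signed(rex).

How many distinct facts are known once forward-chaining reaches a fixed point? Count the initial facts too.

Round 1: (i) [stale(rex) → flagged(rex)]; (v) [small(rex) ∧ large(rex) → active(rex)]; (vi) [penguin(rex) ∧ green(rex) → blue(rex)]; (ix) [visible(rex) ∧ locked(rex) → open(rex)]; (x) [cold(rex) → mammal(rex)]; (xi) [large(rex) → p54(rex)]. Adds flagged(rex), active(rex), blue(rex), open(rex), mammal(rex), p54(rex).
Round 2: (ii) [mammal(rex) ∧ valid(rex) → closed(rex)]; (iii) [blue(rex) ∧ open(rex) → approved(rex)]; (xii) [active(rex) → p42(rex)]; (xv) [flagged(rex) → metal(rex)]. Adds closed(rex), approved(rex), p42(rex), metal(rex).
Round 3: (xiii) [metal(rex) → wooden(rex)]; (xiv) [closed(rex) ∧ active(rex) → flies(rex)]. Adds wooden(rex), flies(rex).
Round 4: (viii) [wooden(rex) → bird(rex)]; (xvii) [flies(rex) ∧ approved(rex) → ready(rex)]. Adds bird(rex), ready(rex).
Round 5: (xvi) [ready(rex) ∧ bird(rex) → hot(rex)]. Adds hot(rex).
Closure: {active(rex), approved(rex), bird(rex), blue(rex), closed(rex), cold(rex), flagged(rex), flies(rex), green(rex), has_feathers(rex), hot(rex), large(rex), locked(rex), mammal(rex), metal(rex), open(rex), p42(rex), p54(rex), penguin(rex), ready(rex), red(rex), signed(rex), small(rex), stale(rex), valid(rex), visible(rex), wooden(rex)} — 27 facts.

27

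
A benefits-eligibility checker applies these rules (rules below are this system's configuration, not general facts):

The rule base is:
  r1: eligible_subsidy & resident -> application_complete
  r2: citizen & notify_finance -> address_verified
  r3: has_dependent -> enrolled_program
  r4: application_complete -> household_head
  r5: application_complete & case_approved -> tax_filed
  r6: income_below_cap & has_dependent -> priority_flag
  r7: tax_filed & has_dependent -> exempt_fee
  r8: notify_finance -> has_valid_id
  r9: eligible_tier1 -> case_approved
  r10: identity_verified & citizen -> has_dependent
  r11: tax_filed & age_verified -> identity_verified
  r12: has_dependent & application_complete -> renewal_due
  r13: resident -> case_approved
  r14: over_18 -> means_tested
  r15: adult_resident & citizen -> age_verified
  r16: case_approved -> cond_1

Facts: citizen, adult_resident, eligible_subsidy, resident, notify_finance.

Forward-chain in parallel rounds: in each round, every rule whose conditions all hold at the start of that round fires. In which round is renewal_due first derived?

5

Round 1 fires r1, r2, r8, r13, r15, giving application_complete, address_verified, has_valid_id, case_approved, age_verified.
Round 2 fires r4, r5, r16, giving household_head, tax_filed, cond_1.
Round 3 fires r11, giving identity_verified.
Round 4 fires r10, giving has_dependent.
Round 5 fires r3, r7, r12, giving enrolled_program, exempt_fee, renewal_due.
renewal_due first appears in round 5.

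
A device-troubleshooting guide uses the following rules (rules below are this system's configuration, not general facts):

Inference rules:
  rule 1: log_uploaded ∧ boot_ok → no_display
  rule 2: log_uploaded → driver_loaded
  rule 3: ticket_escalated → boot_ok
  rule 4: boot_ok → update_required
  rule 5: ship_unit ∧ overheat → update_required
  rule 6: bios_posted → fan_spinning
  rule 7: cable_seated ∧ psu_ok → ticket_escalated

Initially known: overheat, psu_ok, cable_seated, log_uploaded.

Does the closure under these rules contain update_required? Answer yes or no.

Round 1: rule 2 [log_uploaded → driver_loaded]; rule 7 [cable_seated ∧ psu_ok → ticket_escalated]. New: driver_loaded, ticket_escalated.
Round 2: rule 3 [ticket_escalated → boot_ok]. New: boot_ok.
Round 3: rule 1 [log_uploaded ∧ boot_ok → no_display]; rule 4 [boot_ok → update_required]. New: no_display, update_required.
update_required appears in round 3, so it is derivable.

yes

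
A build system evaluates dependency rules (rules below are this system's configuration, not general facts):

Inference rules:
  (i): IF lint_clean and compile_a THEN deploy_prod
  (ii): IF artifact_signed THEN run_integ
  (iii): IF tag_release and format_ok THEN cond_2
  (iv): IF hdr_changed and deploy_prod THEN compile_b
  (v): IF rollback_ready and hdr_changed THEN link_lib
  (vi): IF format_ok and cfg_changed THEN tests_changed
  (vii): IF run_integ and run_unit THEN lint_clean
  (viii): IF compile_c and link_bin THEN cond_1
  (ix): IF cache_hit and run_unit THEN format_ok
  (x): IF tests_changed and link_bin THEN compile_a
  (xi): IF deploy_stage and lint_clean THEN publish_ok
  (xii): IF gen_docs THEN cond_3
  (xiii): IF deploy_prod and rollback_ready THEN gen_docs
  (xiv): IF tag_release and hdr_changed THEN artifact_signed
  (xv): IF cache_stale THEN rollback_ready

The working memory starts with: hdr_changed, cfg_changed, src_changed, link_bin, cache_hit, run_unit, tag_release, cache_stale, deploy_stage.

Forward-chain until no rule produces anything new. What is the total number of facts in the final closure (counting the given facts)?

23

Round 1: (ix) [IF cache_hit and run_unit THEN format_ok]; (xiv) [IF tag_release and hdr_changed THEN artifact_signed]; (xv) [IF cache_stale THEN rollback_ready]. New: format_ok, artifact_signed, rollback_ready.
Round 2: (ii) [IF artifact_signed THEN run_integ]; (iii) [IF tag_release and format_ok THEN cond_2]; (v) [IF rollback_ready and hdr_changed THEN link_lib]; (vi) [IF format_ok and cfg_changed THEN tests_changed]. New: run_integ, cond_2, link_lib, tests_changed.
Round 3: (vii) [IF run_integ and run_unit THEN lint_clean]; (x) [IF tests_changed and link_bin THEN compile_a]. New: lint_clean, compile_a.
Round 4: (i) [IF lint_clean and compile_a THEN deploy_prod]; (xi) [IF deploy_stage and lint_clean THEN publish_ok]. New: deploy_prod, publish_ok.
Round 5: (iv) [IF hdr_changed and deploy_prod THEN compile_b]; (xiii) [IF deploy_prod and rollback_ready THEN gen_docs]. New: compile_b, gen_docs.
Round 6: (xii) [IF gen_docs THEN cond_3]. New: cond_3.
Closure: {artifact_signed, cache_hit, cache_stale, cfg_changed, compile_a, compile_b, cond_2, cond_3, deploy_prod, deploy_stage, format_ok, gen_docs, hdr_changed, link_bin, link_lib, lint_clean, publish_ok, rollback_ready, run_integ, run_unit, src_changed, tag_release, tests_changed} — 23 facts.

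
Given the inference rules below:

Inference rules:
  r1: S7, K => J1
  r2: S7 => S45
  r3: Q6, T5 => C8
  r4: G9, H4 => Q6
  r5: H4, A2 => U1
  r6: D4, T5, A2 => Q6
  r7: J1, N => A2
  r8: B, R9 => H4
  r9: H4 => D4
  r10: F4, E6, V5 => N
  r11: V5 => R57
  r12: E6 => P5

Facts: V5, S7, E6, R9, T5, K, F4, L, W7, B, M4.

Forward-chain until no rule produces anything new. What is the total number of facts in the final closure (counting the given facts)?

Round 1 fires r1, r2, r8, r10, r11, r12, giving J1, S45, H4, N, R57, P5.
Round 2 fires r7, r9, giving A2, D4.
Round 3 fires r5, r6, giving U1, Q6.
Round 4 fires r3, giving C8.
Closure: {A2, B, C8, D4, E6, F4, H4, J1, K, L, M4, N, P5, Q6, R57, R9, S45, S7, T5, U1, V5, W7} — 22 facts.

22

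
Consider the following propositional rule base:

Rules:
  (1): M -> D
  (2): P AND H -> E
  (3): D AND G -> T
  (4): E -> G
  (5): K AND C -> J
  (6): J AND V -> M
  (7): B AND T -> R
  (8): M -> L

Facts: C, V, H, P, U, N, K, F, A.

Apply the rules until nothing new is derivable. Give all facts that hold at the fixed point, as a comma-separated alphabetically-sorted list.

Round 1: (2) [P AND H -> E]; (5) [K AND C -> J]. Adds E, J.
Round 2: (4) [E -> G]; (6) [J AND V -> M]. Adds G, M.
Round 3: (1) [M -> D]; (8) [M -> L]. Adds D, L.
Round 4: (3) [D AND G -> T]. Adds T.

A, C, D, E, F, G, H, J, K, L, M, N, P, T, U, V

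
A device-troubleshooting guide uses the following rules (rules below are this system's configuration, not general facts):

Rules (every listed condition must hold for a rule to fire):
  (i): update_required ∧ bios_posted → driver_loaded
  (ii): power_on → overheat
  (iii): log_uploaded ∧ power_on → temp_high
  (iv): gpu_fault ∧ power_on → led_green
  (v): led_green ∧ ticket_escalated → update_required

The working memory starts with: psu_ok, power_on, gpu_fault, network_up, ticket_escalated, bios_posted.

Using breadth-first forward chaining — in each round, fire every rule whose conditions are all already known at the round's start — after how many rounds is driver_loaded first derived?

Round 1 — (ii), (iv), derive overheat, led_green.
Round 2 — (v), derive update_required.
Round 3 — (i), derive driver_loaded.
driver_loaded first appears in round 3.

3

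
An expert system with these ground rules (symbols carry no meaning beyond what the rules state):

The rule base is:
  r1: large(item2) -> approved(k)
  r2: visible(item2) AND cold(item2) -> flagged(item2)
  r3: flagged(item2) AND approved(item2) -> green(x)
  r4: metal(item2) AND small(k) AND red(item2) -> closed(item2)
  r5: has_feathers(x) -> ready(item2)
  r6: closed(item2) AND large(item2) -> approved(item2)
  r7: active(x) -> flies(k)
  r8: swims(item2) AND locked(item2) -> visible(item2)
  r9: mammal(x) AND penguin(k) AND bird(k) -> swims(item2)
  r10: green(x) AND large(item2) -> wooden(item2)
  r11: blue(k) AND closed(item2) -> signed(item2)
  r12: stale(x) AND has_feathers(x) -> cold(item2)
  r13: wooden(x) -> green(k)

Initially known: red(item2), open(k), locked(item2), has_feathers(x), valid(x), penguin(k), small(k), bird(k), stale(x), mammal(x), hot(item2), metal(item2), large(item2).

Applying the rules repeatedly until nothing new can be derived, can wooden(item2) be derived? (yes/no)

Round 1: r1 [large(item2) -> approved(k)]; r4 [metal(item2) AND small(k) AND red(item2) -> closed(item2)]; r5 [has_feathers(x) -> ready(item2)]; r9 [mammal(x) AND penguin(k) AND bird(k) -> swims(item2)]; r12 [stale(x) AND has_feathers(x) -> cold(item2)]. Adds approved(k), closed(item2), ready(item2), swims(item2), cold(item2).
Round 2: r6 [closed(item2) AND large(item2) -> approved(item2)]; r8 [swims(item2) AND locked(item2) -> visible(item2)]. Adds approved(item2), visible(item2).
Round 3: r2 [visible(item2) AND cold(item2) -> flagged(item2)]. Adds flagged(item2).
Round 4: r3 [flagged(item2) AND approved(item2) -> green(x)]. Adds green(x).
Round 5: r10 [green(x) AND large(item2) -> wooden(item2)]. Adds wooden(item2).
wooden(item2) appears in round 5, so it is derivable.

yes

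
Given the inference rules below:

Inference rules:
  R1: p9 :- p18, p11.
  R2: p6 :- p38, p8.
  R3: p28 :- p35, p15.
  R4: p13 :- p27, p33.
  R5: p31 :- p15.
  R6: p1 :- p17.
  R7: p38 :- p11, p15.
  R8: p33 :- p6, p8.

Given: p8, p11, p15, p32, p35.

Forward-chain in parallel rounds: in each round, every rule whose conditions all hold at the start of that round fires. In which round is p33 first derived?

Round 1 — R3, R5, R7, derive p28, p31, p38.
Round 2 — R2, derive p6.
Round 3 — R8, derive p33.
p33 first appears in round 3.

3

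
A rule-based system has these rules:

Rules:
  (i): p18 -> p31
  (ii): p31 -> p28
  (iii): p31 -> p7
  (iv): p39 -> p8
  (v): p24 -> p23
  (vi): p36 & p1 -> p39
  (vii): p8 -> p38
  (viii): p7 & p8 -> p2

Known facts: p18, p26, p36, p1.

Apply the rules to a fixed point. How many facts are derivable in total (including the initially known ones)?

Round 1: (i) [p18 -> p31]; (vi) [p36 & p1 -> p39]. New: p31, p39.
Round 2: (ii) [p31 -> p28]; (iii) [p31 -> p7]; (iv) [p39 -> p8]. New: p28, p7, p8.
Round 3: (vii) [p8 -> p38]; (viii) [p7 & p8 -> p2]. New: p38, p2.
Closure: {p1, p18, p2, p26, p28, p31, p36, p38, p39, p7, p8} — 11 facts.

11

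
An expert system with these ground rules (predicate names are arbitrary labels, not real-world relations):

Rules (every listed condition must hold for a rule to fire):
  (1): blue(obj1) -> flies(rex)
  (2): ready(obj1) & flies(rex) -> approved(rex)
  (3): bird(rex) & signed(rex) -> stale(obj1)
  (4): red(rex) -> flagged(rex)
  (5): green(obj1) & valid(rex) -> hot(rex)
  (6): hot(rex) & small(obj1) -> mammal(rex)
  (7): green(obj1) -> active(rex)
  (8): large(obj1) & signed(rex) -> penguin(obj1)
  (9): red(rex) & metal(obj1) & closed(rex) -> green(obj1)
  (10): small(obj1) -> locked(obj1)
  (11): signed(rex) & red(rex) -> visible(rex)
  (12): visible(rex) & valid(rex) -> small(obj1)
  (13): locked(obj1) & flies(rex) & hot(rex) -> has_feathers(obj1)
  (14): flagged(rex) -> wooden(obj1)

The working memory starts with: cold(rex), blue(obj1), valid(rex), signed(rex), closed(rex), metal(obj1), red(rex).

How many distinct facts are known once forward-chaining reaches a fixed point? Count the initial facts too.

18

Round 1 fires (1), (4), (9), (11), giving flies(rex), flagged(rex), green(obj1), visible(rex).
Round 2 fires (5), (7), (12), (14), giving hot(rex), active(rex), small(obj1), wooden(obj1).
Round 3 fires (6), (10), giving mammal(rex), locked(obj1).
Round 4 fires (13), giving has_feathers(obj1).
Closure: {active(rex), blue(obj1), closed(rex), cold(rex), flagged(rex), flies(rex), green(obj1), has_feathers(obj1), hot(rex), locked(obj1), mammal(rex), metal(obj1), red(rex), signed(rex), small(obj1), valid(rex), visible(rex), wooden(obj1)} — 18 facts.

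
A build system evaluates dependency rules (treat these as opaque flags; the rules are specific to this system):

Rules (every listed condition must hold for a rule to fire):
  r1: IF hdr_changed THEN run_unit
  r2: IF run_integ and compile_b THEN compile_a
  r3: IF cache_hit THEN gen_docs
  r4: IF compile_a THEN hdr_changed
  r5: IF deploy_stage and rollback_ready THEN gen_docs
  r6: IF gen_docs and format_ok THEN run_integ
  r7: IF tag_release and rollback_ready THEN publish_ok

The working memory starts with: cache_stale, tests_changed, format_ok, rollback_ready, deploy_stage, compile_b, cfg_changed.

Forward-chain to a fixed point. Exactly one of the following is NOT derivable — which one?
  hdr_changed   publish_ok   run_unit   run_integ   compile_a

publish_ok

[1] r5 [IF deploy_stage and rollback_ready THEN gen_docs]. ⇒ new: gen_docs.
[2] r6 [IF gen_docs and format_ok THEN run_integ]. ⇒ new: run_integ.
[3] r2 [IF run_integ and compile_b THEN compile_a]. ⇒ new: compile_a.
[4] r4 [IF compile_a THEN hdr_changed]. ⇒ new: hdr_changed.
[5] r1 [IF hdr_changed THEN run_unit]. ⇒ new: run_unit.
Derived: run_integ (round 2), run_unit (round 5), hdr_changed (round 4), compile_a (round 3). publish_ok never appears in any round.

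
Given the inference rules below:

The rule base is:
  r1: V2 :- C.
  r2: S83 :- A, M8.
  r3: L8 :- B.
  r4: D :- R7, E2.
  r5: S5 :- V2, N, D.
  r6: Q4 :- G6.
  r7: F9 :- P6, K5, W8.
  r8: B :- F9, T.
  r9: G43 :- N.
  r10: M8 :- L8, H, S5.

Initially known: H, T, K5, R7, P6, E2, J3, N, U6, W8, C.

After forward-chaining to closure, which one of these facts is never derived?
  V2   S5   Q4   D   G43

Round 1 — r1, r4, r7, r9, derive V2, D, F9, G43.
Round 2 — r5, r8, derive S5, B.
Round 3 — r3, derive L8.
Round 4 — r10, derive M8.
Derived: V2 (round 1), G43 (round 1), S5 (round 2), D (round 1). Q4 never appears in any round.

Q4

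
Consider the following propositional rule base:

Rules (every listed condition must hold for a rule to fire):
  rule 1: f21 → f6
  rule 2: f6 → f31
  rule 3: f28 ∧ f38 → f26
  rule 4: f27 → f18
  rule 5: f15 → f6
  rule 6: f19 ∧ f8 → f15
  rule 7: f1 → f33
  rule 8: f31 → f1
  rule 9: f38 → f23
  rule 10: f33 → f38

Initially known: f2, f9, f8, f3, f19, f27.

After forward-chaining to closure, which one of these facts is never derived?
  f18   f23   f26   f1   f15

f26

Round 1 — rule 4, rule 6, derive f18, f15.
Round 2 — rule 5, derive f6.
Round 3 — rule 2, derive f31.
Round 4 — rule 8, derive f1.
Round 5 — rule 7, derive f33.
Round 6 — rule 10, derive f38.
Round 7 — rule 9, derive f23.
Derived: f23 (round 7), f1 (round 4), f15 (round 1), f18 (round 1). f26 never appears in any round.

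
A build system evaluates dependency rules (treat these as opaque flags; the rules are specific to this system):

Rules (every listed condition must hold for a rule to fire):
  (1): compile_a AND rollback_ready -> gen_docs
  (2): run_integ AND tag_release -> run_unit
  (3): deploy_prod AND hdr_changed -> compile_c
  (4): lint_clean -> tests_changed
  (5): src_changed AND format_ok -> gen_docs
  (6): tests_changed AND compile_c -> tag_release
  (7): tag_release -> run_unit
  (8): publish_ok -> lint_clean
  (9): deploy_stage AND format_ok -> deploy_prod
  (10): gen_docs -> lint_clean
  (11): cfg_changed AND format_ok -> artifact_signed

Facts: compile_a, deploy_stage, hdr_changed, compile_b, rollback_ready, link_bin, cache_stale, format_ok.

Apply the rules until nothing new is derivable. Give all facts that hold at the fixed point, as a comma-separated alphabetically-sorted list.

cache_stale, compile_a, compile_b, compile_c, deploy_prod, deploy_stage, format_ok, gen_docs, hdr_changed, link_bin, lint_clean, rollback_ready, run_unit, tag_release, tests_changed

Round 1: (1) [compile_a AND rollback_ready -> gen_docs]; (9) [deploy_stage AND format_ok -> deploy_prod]. New: gen_docs, deploy_prod.
Round 2: (3) [deploy_prod AND hdr_changed -> compile_c]; (10) [gen_docs -> lint_clean]. New: compile_c, lint_clean.
Round 3: (4) [lint_clean -> tests_changed]. New: tests_changed.
Round 4: (6) [tests_changed AND compile_c -> tag_release]. New: tag_release.
Round 5: (7) [tag_release -> run_unit]. New: run_unit.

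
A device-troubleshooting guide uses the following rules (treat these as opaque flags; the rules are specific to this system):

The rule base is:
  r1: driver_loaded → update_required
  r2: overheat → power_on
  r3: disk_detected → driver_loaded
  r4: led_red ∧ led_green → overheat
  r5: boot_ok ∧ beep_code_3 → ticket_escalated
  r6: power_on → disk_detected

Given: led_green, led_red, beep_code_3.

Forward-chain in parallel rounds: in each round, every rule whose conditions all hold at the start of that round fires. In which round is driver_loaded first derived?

4

Round 1 fires r4, giving overheat.
Round 2 fires r2, giving power_on.
Round 3 fires r6, giving disk_detected.
Round 4 fires r3, giving driver_loaded.
driver_loaded first appears in round 4.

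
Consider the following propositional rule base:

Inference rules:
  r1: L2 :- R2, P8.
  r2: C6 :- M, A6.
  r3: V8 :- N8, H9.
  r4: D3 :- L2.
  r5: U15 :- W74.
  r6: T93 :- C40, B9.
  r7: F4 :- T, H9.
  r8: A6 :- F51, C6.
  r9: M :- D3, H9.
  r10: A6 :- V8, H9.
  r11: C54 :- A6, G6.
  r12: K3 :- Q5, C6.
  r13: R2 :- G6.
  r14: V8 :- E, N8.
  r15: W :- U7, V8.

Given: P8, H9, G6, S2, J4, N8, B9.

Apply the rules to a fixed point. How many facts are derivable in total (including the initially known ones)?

[1] r3 [V8 :- N8, H9.]; r13 [R2 :- G6.]. ⇒ new: V8, R2.
[2] r1 [L2 :- R2, P8.]; r10 [A6 :- V8, H9.]. ⇒ new: L2, A6.
[3] r4 [D3 :- L2.]; r11 [C54 :- A6, G6.]. ⇒ new: D3, C54.
[4] r9 [M :- D3, H9.]. ⇒ new: M.
[5] r2 [C6 :- M, A6.]. ⇒ new: C6.
Closure: {A6, B9, C54, C6, D3, G6, H9, J4, L2, M, N8, P8, R2, S2, V8} — 15 facts.

15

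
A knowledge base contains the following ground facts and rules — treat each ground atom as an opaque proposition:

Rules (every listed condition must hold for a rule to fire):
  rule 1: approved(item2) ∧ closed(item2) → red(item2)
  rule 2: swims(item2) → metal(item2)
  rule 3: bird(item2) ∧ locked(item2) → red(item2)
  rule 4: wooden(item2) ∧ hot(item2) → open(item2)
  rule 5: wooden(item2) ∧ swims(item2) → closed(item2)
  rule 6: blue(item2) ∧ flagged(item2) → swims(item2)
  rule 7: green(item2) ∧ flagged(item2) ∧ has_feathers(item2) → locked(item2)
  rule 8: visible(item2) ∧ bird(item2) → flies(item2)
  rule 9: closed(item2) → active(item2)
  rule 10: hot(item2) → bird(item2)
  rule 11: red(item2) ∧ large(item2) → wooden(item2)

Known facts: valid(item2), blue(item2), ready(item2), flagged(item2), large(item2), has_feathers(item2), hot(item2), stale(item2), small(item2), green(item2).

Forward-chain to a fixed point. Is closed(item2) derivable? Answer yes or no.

yes

Round 1 fires rule 6, rule 7, rule 10, giving swims(item2), locked(item2), bird(item2).
Round 2 fires rule 2, rule 3, giving metal(item2), red(item2).
Round 3 fires rule 11, giving wooden(item2).
Round 4 fires rule 4, rule 5, giving open(item2), closed(item2).
Round 5 fires rule 9, giving active(item2).
closed(item2) appears in round 4, so it is derivable.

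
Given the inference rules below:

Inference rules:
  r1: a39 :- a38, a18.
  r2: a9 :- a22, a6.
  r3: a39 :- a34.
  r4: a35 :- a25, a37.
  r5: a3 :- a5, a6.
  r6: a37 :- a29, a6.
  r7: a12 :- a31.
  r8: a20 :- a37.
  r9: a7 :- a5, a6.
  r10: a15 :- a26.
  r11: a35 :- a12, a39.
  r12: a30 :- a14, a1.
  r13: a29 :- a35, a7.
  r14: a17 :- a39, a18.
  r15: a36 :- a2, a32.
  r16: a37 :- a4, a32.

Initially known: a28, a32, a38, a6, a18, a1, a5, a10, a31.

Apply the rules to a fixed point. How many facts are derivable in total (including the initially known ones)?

Round 1: r1 [a39 :- a38, a18.]; r5 [a3 :- a5, a6.]; r7 [a12 :- a31.]; r9 [a7 :- a5, a6.]. Adds a39, a3, a12, a7.
Round 2: r11 [a35 :- a12, a39.]; r14 [a17 :- a39, a18.]. Adds a35, a17.
Round 3: r13 [a29 :- a35, a7.]. Adds a29.
Round 4: r6 [a37 :- a29, a6.]. Adds a37.
Round 5: r8 [a20 :- a37.]. Adds a20.
Closure: {a1, a10, a12, a17, a18, a20, a28, a29, a3, a31, a32, a35, a37, a38, a39, a5, a6, a7} — 18 facts.

18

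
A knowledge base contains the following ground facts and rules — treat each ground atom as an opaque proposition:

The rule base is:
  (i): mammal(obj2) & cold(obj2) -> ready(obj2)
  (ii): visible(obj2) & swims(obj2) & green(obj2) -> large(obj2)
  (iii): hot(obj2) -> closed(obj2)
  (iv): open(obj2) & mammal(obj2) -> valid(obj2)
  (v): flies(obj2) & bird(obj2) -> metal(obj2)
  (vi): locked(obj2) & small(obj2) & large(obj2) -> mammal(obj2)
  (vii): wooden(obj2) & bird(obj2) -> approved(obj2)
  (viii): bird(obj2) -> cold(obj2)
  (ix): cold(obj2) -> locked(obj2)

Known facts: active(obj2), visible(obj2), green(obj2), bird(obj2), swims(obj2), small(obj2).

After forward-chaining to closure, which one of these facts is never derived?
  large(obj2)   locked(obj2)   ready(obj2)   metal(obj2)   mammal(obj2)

Round 1: (ii) [visible(obj2) & swims(obj2) & green(obj2) -> large(obj2)]; (viii) [bird(obj2) -> cold(obj2)]. Adds large(obj2), cold(obj2).
Round 2: (ix) [cold(obj2) -> locked(obj2)]. Adds locked(obj2).
Round 3: (vi) [locked(obj2) & small(obj2) & large(obj2) -> mammal(obj2)]. Adds mammal(obj2).
Round 4: (i) [mammal(obj2) & cold(obj2) -> ready(obj2)]. Adds ready(obj2).
Derived: ready(obj2) (round 4), mammal(obj2) (round 3), locked(obj2) (round 2), large(obj2) (round 1). metal(obj2) never appears in any round.

metal(obj2)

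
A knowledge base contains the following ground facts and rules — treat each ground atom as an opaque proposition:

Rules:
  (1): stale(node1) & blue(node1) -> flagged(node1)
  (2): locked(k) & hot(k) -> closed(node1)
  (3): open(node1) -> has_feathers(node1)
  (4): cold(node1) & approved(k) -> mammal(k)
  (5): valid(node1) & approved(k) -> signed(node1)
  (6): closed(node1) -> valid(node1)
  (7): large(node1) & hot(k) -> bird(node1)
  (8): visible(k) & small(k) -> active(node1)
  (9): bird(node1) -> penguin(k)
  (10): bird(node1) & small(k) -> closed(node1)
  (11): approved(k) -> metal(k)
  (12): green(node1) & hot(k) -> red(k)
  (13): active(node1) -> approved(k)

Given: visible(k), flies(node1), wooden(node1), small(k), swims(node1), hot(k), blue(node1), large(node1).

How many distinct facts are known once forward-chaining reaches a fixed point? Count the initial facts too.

Round 1: (7) [large(node1) & hot(k) -> bird(node1)]; (8) [visible(k) & small(k) -> active(node1)]. New: bird(node1), active(node1).
Round 2: (9) [bird(node1) -> penguin(k)]; (10) [bird(node1) & small(k) -> closed(node1)]; (13) [active(node1) -> approved(k)]. New: penguin(k), closed(node1), approved(k).
Round 3: (6) [closed(node1) -> valid(node1)]; (11) [approved(k) -> metal(k)]. New: valid(node1), metal(k).
Round 4: (5) [valid(node1) & approved(k) -> signed(node1)]. New: signed(node1).
Closure: {active(node1), approved(k), bird(node1), blue(node1), closed(node1), flies(node1), hot(k), large(node1), metal(k), penguin(k), signed(node1), small(k), swims(node1), valid(node1), visible(k), wooden(node1)} — 16 facts.

16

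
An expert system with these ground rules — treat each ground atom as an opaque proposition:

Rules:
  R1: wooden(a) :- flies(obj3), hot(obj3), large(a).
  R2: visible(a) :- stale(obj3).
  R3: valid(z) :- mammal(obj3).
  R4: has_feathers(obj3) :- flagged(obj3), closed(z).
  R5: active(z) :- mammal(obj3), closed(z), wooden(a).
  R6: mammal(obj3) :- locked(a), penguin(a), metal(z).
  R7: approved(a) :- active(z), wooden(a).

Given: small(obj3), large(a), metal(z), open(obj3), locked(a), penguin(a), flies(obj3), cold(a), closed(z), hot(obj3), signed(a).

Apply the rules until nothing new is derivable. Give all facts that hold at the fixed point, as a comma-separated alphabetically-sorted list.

Round 1 fires R1, R6, giving wooden(a), mammal(obj3).
Round 2 fires R3, R5, giving valid(z), active(z).
Round 3 fires R7, giving approved(a).

active(z), approved(a), closed(z), cold(a), flies(obj3), hot(obj3), large(a), locked(a), mammal(obj3), metal(z), open(obj3), penguin(a), signed(a), small(obj3), valid(z), wooden(a)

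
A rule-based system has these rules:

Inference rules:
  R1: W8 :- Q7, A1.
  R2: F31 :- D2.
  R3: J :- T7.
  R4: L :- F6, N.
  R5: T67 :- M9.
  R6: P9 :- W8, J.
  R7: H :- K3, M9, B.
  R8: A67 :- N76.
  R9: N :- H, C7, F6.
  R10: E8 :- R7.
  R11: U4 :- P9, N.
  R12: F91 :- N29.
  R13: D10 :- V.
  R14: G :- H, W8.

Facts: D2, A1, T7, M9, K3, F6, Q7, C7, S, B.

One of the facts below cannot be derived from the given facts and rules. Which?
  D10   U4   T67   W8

D10

[1] R1 [W8 :- Q7, A1.]; R2 [F31 :- D2.]; R3 [J :- T7.]; R5 [T67 :- M9.]; R7 [H :- K3, M9, B.]. ⇒ new: W8, F31, J, T67, H.
[2] R6 [P9 :- W8, J.]; R9 [N :- H, C7, F6.]; R14 [G :- H, W8.]. ⇒ new: P9, N, G.
[3] R4 [L :- F6, N.]; R11 [U4 :- P9, N.]. ⇒ new: L, U4.
Derived: W8 (round 1), T67 (round 1), U4 (round 3). D10 never appears in any round.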